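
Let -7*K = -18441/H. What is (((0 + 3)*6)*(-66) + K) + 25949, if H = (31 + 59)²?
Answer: 51998783/2100 ≈ 24761.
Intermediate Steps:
H = 8100 (H = 90² = 8100)
K = 683/2100 (K = -(-18441)/(7*8100) = -⅐*(-683/300) = 683/2100 ≈ 0.32524)
(((0 + 3)*6)*(-66) + K) + 25949 = (((0 + 3)*6)*(-66) + 683/2100) + 25949 = ((3*6)*(-66) + 683/2100) + 25949 = (18*(-66) + 683/2100) + 25949 = (-1188 + 683/2100) + 25949 = -2494117/2100 + 25949 = 51998783/2100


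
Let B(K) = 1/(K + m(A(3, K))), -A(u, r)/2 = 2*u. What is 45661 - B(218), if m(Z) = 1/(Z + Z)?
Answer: 238852667/5231 ≈ 45661.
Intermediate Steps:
A(u, r) = -4*u
m(Z) = 1/(2*Z)
B(K) = 1/(-1/24 + K) (B(K) = 1/(K + 1/(2*((-4*3)))) = 1/(K + (½)/(-12)) = 1/(K + (½)*(-1/12)) = 1/(K - 1/24) = 1/(-1/24 + K))
45661 - B(218) = 45661 - 24/(-1 + 24*218) = 45661 - 24/(-1 + 5232) = 45661 - 24/5231 = 238852667/5231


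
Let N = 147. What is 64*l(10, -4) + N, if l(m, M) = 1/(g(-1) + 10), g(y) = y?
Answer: 1387/9 ≈ 154.11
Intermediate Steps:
l(m, M) = 1/9 (l(m, M) = 1/(-1 + 10) = 1/9)
64*l(10, -4) + N = 64*(1/9) + 147 = 64/9 + 147 = 1387/9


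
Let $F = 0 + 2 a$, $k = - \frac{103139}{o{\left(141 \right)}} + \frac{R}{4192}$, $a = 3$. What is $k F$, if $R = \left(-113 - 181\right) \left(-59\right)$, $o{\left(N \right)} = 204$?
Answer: $- \frac{3153089}{1048} \approx -3008.7$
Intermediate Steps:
$R = 17346$ ($R = \left(-294\right) \left(-59\right) = 17346$)
$k = - \frac{3153089}{6288}$ ($k = - \frac{103139}{204} + \frac{17346}{4192} = \left(-103139\right) \frac{1}{204} + 17346 \cdot \frac{1}{4192} = - \frac{6067}{12} + \frac{8673}{2096} = - \frac{3153089}{6288} \approx -501.45$)
$F = 6$ ($F = 0 + 2 \cdot 3 = 0 + 6 = 6$)
$k F = \left(- \frac{3153089}{6288}\right) 6 = - \frac{3153089}{1048}$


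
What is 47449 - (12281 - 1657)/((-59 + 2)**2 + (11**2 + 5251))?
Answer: 409047205/8621 ≈ 47448.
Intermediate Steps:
47449 - (12281 - 1657)/((-59 + 2)**2 + (11**2 + 5251)) = 47449 - 10624/((-57)**2 + (121 + 5251)) = 47449 - 10624/(3249 + 5372) = 47449 - 10624/8621 = 409047205/8621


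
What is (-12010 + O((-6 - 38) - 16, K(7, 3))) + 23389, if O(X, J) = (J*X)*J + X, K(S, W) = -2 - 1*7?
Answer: 6459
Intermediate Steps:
K(S, W) = -9 (K(S, W) = -2 - 7 = -9)
O(X, J) = X + X*J² (O(X, J) = X*J² + X = X + X*J²)
(-12010 + O((-6 - 38) - 16, K(7, 3))) + 23389 = (-12010 + ((-6 - 38) - 16)*(1 + (-9)²)) + 23389 = (-12010 + (-44 - 16)*(1 + 81)) + 23389 = (-12010 - 60*82) + 23389 = (-12010 - 4920) + 23389 = -16930 + 23389 = 6459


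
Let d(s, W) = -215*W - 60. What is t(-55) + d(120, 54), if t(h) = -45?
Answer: -11715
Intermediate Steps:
d(s, W) = -60 - 215*W
t(-55) + d(120, 54) = -45 + (-60 - 215*54) = -45 + (-60 - 11610) = -45 - 11670 = -11715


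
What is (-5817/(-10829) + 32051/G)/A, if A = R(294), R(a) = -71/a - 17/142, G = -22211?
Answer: 3314871714/1321824205 ≈ 2.5078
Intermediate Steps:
R(a) = -17/142 - 71/a (R(a) = -71/a - 17*1/142 = -71/a - 17/142 = -17/142 - 71/a)
A = -3770/10437 (A = -17/142 - 71/294 = -3770/10437 ≈ -0.36122)
(-5817/(-10829) + 32051/G)/A = (-5817/(-10829) + 32051/(-22211))/(-3770/10437) = (-5817*(-1/10829) + 32051*(-1/22211))*(-10437/3770) = (831/1547 - 32051/22211)*(-10437/3770) = -4446508/4908631*(-10437/3770) = 3314871714/1321824205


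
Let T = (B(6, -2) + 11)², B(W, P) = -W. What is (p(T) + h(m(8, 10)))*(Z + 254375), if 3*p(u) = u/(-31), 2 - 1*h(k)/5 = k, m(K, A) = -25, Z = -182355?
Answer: 902410600/93 ≈ 9.7033e+6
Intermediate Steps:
h(k) = 10 - 5*k
T = 25 (T = (-1*6 + 11)² = (-6 + 11)² = 5² = 25)
p(u) = -u/93 (p(u) = (u/(-31))/3 = (u*(-1/31))/3 = (-u/31)/3 = -u/93)
(p(T) + h(m(8, 10)))*(Z + 254375) = (-1/93*25 + (10 - 5*(-25)))*(-182355 + 254375) = (-25/93 + (10 + 125))*72020 = (-25/93 + 135)*72020 = (12530/93)*72020 = 902410600/93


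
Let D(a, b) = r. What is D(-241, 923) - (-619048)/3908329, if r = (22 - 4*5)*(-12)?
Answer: -93180848/3908329 ≈ -23.842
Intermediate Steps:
r = -24 (r = (22 - 20)*(-12) = 2*(-12) = -24)
D(a, b) = -24
D(-241, 923) - (-619048)/3908329 = -24 - (-619048)/3908329 = -24 - 1*(-619048/3908329) = -24 + 619048/3908329 = -93180848/3908329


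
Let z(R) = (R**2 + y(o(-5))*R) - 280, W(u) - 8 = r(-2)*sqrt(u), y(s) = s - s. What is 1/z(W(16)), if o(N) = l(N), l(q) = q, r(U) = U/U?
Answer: -1/136 ≈ -0.0073529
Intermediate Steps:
r(U) = 1
o(N) = N
y(s) = 0
W(u) = 8 + sqrt(u) (W(u) = 8 + 1*sqrt(u) = 8 + sqrt(u))
z(R) = -280 + R**2 (z(R) = (R**2 + 0*R) - 280 = (R**2 + 0) - 280 = R**2 - 280 = -280 + R**2)
1/z(W(16)) = 1/(-280 + (8 + sqrt(16))**2) = 1/(-280 + (8 + 4)**2) = 1/(-280 + 12**2) = 1/(-280 + 144) = 1/(-136) = -1/136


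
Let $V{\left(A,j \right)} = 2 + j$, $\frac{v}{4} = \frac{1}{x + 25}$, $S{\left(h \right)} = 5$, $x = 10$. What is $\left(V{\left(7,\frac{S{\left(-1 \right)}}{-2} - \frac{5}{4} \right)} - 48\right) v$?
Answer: $- \frac{199}{35} \approx -5.6857$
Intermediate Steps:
$v = \frac{4}{35}$ ($v = \frac{4}{10 + 25} = \frac{4}{35} \approx 0.11429$)
$\left(V{\left(7,\frac{S{\left(-1 \right)}}{-2} - \frac{5}{4} \right)} - 48\right) v = \left(\left(2 + \left(\frac{5}{-2} - \frac{5}{4}\right)\right) - 48\right) \frac{4}{35} = \left(\left(2 + \left(5 \left(- \frac{1}{2}\right) - \frac{5}{4}\right)\right) - 48\right) \frac{4}{35} = \left(\left(2 - \frac{15}{4}\right) - 48\right) \frac{4}{35} = \left(- \frac{7}{4} - 48\right) \frac{4}{35} = \left(- \frac{199}{4}\right) \frac{4}{35} = - \frac{199}{35}$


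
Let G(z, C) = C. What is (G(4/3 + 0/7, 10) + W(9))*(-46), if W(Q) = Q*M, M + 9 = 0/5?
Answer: 3266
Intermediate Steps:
M = -9 (M = -9 + 0/5 = -9 + 0*(⅕) = -9 + 0 = -9)
W(Q) = -9*Q (W(Q) = Q*(-9) = -9*Q)
(G(4/3 + 0/7, 10) + W(9))*(-46) = (10 - 9*9)*(-46) = (10 - 81)*(-46) = -71*(-46) = 3266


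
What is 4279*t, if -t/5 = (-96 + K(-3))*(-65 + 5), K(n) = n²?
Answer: -111681900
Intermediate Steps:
t = -26100 (t = -5*(-96 + (-3)²)*(-65 + 5) = -5*(-96 + 9)*(-60) = -(-435)*(-60) = -5*5220 = -26100)
4279*t = 4279*(-26100) = -111681900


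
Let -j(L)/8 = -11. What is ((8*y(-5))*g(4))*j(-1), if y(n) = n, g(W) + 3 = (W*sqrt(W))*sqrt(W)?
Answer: -45760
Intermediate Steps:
j(L) = 88 (j(L) = -8*(-11) = 88)
g(W) = -3 + W**2 (g(W) = -3 + (W*sqrt(W))*sqrt(W) = -3 + W**(3/2)*sqrt(W) = -3 + W**2)
((8*y(-5))*g(4))*j(-1) = ((8*(-5))*(-3 + 4**2))*88 = -40*(-3 + 16)*88 = -40*13*88 = -520*88 = -45760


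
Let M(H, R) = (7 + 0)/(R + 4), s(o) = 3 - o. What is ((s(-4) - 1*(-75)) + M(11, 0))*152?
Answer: 12730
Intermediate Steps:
M(H, R) = 7/(4 + R)
((s(-4) - 1*(-75)) + M(11, 0))*152 = (((3 - 1*(-4)) - 1*(-75)) + 7/(4 + 0))*152 = (((3 + 4) + 75) + 7/4)*152 = ((7 + 75) + 7*(1/4))*152 = (82 + 7/4)*152 = (335/4)*152 = 12730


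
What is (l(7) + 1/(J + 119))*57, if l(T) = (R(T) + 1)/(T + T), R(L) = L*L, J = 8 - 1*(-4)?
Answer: 187074/917 ≈ 204.01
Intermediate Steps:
J = 12 (J = 8 + 4 = 12)
R(L) = L²
l(T) = (1 + T²)/(2*T) (l(T) = (T² + 1)/(T + T) = (1 + T²)/((2*T)) = (1 + T²)*(1/(2*T)) = (1 + T²)/(2*T))
(l(7) + 1/(J + 119))*57 = ((½)*(1 + 7²)/7 + 1/(12 + 119))*57 = ((½)*(⅐)*(1 + 49) + 1/131)*57 = ((½)*(⅐)*50 + 1/131)*57 = (25/7 + 1/131)*57 = (3282/917)*57 = 187074/917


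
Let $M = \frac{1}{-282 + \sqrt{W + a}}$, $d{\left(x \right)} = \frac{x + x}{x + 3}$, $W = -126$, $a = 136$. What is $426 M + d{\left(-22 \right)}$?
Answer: $\frac{608054}{755383} - \frac{213 \sqrt{10}}{39757} \approx 0.78802$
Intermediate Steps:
$d{\left(x \right)} = \frac{2 x}{3 + x}$
$M = \frac{1}{-282 + \sqrt{10}}$ ($M = \frac{1}{-282 + \sqrt{-126 + 136}} = \frac{1}{-282 + \sqrt{10}} \approx -0.0035863$)
$426 M + d{\left(-22 \right)} = 426 \left(- \frac{141}{39757} - \frac{\sqrt{10}}{79514}\right) + 2 \left(-22\right) \frac{1}{3 - 22} = \left(- \frac{60066}{39757} - \frac{213 \sqrt{10}}{39757}\right) + 2 \left(-22\right) \frac{1}{-19} = \left(- \frac{60066}{39757} - \frac{213 \sqrt{10}}{39757}\right) + 2 \left(-22\right) \left(- \frac{1}{19}\right) = \left(- \frac{60066}{39757} - \frac{213 \sqrt{10}}{39757}\right) + \frac{44}{19} = \frac{608054}{755383} - \frac{213 \sqrt{10}}{39757}$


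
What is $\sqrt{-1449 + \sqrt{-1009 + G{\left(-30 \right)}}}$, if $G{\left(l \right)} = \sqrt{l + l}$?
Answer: $\sqrt{-1449 + \sqrt{-1009 + 2 i \sqrt{15}}} \approx 0.4172 + 38.066 i$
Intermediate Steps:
$G{\left(l \right)} = \sqrt{2} \sqrt{l}$ ($G{\left(l \right)} = \sqrt{2 l} = \sqrt{2} \sqrt{l}$)
$\sqrt{-1449 + \sqrt{-1009 + G{\left(-30 \right)}}} = \sqrt{-1449 + \sqrt{-1009 + \sqrt{2} \sqrt{-30}}} = \sqrt{-1449 + \sqrt{-1009 + \sqrt{2} i \sqrt{30}}} = \sqrt{-1449 + \sqrt{-1009 + 2 i \sqrt{15}}}$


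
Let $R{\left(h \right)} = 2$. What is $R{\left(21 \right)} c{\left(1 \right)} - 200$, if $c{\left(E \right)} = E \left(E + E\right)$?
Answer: $-196$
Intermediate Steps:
$c{\left(E \right)} = 2 E^{2}$ ($c{\left(E \right)} = E 2 E = 2 E^{2}$)
$R{\left(21 \right)} c{\left(1 \right)} - 200 = 2 \cdot 2 \cdot 1^{2} - 200 = 2 \cdot 2 \cdot 1 - 200 = 2 \cdot 2 - 200 = 4 - 200 = -196$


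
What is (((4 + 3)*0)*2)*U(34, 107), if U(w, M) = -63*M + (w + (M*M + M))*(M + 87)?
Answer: 0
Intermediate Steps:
U(w, M) = -63*M + (87 + M)*(M + w + M**2) (U(w, M) = -63*M + (w + (M**2 + M))*(87 + M) = -63*M + (w + (M + M**2))*(87 + M) = -63*M + (M + w + M**2)*(87 + M) = -63*M + (87 + M)*(M + w + M**2))
(((4 + 3)*0)*2)*U(34, 107) = (((4 + 3)*0)*2)*(107**3 + 24*107 + 87*34 + 88*107**2 + 107*34) = ((7*0)*2)*(1225043 + 2568 + 2958 + 88*11449 + 3638) = (0*2)*(1225043 + 2568 + 2958 + 1007512 + 3638) = 0*2241719 = 0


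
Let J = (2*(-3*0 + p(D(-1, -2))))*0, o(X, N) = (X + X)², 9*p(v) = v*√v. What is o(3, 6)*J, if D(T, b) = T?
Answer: 0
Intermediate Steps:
p(v) = v^(3/2)/9 (p(v) = (v*√v)/9 = v^(3/2)/9)
o(X, N) = 4*X² (o(X, N) = (2*X)² = 4*X²)
J = 0 (J = (2*(-3*0 + (-1)^(3/2)/9))*0 = (2*(0 + (-I)/9))*0 = (2*(0 - I/9))*0 = (2*(-I/9))*0 = -2*I/9*0 = 0)
o(3, 6)*J = (4*3²)*0 = (4*9)*0 = 36*0 = 0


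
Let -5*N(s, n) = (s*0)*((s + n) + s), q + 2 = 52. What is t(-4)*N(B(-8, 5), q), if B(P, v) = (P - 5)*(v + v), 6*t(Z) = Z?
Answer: 0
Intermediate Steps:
q = 50 (q = -2 + 52 = 50)
t(Z) = Z/6
B(P, v) = 2*v*(-5 + P) (B(P, v) = (-5 + P)*(2*v) = 2*v*(-5 + P))
N(s, n) = 0 (N(s, n) = -s*0*((s + n) + s)/5 = -0*((n + s) + s) = -0*(n + 2*s) = -1/5*0 = 0)
t(-4)*N(B(-8, 5), q) = ((1/6)*(-4))*0 = -2/3*0 = 0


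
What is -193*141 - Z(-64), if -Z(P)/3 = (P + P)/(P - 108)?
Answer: -1170063/43 ≈ -27211.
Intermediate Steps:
Z(P) = -6*P/(-108 + P) (Z(P) = -3*(P + P)/(P - 108) = -3*2*P/(-108 + P) = -6*P/(-108 + P))
-193*141 - Z(-64) = -193*141 - (-6)*(-64)/(-108 - 64) = -27213 - (-6)*(-64)/(-172) = -27213 - (-6)*(-64)*(-1)/172 = -27213 - 1*(-96/43) = -27213 + 96/43 = -1170063/43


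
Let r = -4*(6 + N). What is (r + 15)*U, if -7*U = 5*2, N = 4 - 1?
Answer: 30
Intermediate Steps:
N = 3
U = -10/7 (U = -5*2/7 = -⅐*10 = -10/7 ≈ -1.4286)
r = -36 (r = -4*(6 + 3) = -4*9 = -36)
(r + 15)*U = (-36 + 15)*(-10/7) = -21*(-10/7) = 30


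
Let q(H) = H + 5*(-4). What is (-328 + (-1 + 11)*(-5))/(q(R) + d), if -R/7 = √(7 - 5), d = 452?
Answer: -81648/93263 - 1323*√2/93263 ≈ -0.89552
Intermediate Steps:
R = -7*√2 (R = -7*√(7 - 5) = -7*√2 ≈ -9.8995)
q(H) = -20 + H (q(H) = H - 20 = -20 + H)
(-328 + (-1 + 11)*(-5))/(q(R) + d) = (-328 + (-1 + 11)*(-5))/((-20 - 7*√2) + 452) = (-328 + 10*(-5))/(432 - 7*√2) = (-328 - 50)/(432 - 7*√2) = -378/(432 - 7*√2)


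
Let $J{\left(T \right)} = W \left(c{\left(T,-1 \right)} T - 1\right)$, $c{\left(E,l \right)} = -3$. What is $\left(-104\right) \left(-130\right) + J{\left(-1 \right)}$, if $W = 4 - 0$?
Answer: $13528$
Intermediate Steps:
$W = 4$ ($W = 4 + 0 = 4$)
$J{\left(T \right)} = -4 - 12 T$ ($J{\left(T \right)} = 4 \left(- 3 T - 1\right) = 4 \left(-1 - 3 T\right) = -4 - 12 T$)
$\left(-104\right) \left(-130\right) + J{\left(-1 \right)} = \left(-104\right) \left(-130\right) - -8 = 13520 + \left(-4 + 12\right) = 13520 + 8 = 13528$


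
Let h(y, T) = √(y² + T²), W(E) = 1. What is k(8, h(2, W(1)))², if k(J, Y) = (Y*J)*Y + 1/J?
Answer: 103041/64 ≈ 1610.0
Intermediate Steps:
h(y, T) = √(T² + y²)
k(J, Y) = 1/J + J*Y² (k(J, Y) = (J*Y)*Y + 1/J = J*Y² + 1/J = 1/J + J*Y²)
k(8, h(2, W(1)))² = (1/8 + 8*(√(1² + 2²))²)² = (⅛ + 8*(√(1 + 4))²)² = (⅛ + 8*(√5)²)² = (⅛ + 8*5)² = (⅛ + 40)² = (321/8)² = 103041/64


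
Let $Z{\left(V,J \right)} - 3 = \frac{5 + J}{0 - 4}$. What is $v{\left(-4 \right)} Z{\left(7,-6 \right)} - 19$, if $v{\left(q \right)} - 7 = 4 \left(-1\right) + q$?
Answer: $- \frac{89}{4} \approx -22.25$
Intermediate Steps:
$v{\left(q \right)} = 3 + q$ ($v{\left(q \right)} = 7 + \left(4 \left(-1\right) + q\right) = 7 + \left(-4 + q\right) = 3 + q$)
$Z{\left(V,J \right)} = \frac{7}{4} - \frac{J}{4}$ ($Z{\left(V,J \right)} = 3 + \frac{5 + J}{0 - 4} = 3 + \frac{5 + J}{-4} = 3 + \left(5 + J\right) \left(- \frac{1}{4}\right) = 3 - \left(\frac{5}{4} + \frac{J}{4}\right) = \frac{7}{4} - \frac{J}{4}$)
$v{\left(-4 \right)} Z{\left(7,-6 \right)} - 19 = \left(3 - 4\right) \left(\frac{7}{4} - - \frac{3}{2}\right) - 19 = - (\frac{7}{4} + \frac{3}{2}) - 19 = \left(-1\right) \frac{13}{4} - 19 = - \frac{13}{4} - 19 = - \frac{89}{4}$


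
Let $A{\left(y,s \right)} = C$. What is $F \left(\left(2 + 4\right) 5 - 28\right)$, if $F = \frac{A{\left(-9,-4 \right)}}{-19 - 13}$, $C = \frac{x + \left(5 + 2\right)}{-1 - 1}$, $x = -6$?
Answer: $\frac{1}{32} \approx 0.03125$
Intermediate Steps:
$C = - \frac{1}{2}$ ($C = \frac{-6 + \left(5 + 2\right)}{-1 - 1} = \frac{-6 + 7}{-2} = 1 \left(- \frac{1}{2}\right) = - \frac{1}{2} \approx -0.5$)
$A{\left(y,s \right)} = - \frac{1}{2}$
$F = \frac{1}{64}$ ($F = - \frac{1}{2 \left(-19 - 13\right)} = - \frac{1}{2 \left(-32\right)} = \left(- \frac{1}{2}\right) \left(- \frac{1}{32}\right) = \frac{1}{64} \approx 0.015625$)
$F \left(\left(2 + 4\right) 5 - 28\right) = \frac{\left(2 + 4\right) 5 - 28}{64} = \frac{6 \cdot 5 - 28}{64} = \frac{30 - 28}{64} = \frac{1}{64} \cdot 2 = \frac{1}{32}$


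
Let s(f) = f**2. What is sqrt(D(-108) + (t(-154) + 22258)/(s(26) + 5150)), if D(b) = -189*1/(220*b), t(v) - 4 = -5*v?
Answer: sqrt(1626898571265)/640860 ≈ 1.9903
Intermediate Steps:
t(v) = 4 - 5*v
D(b) = -189/(220*b)
sqrt(D(-108) + (t(-154) + 22258)/(s(26) + 5150)) = sqrt(-189/220/(-108) + ((4 - 5*(-154)) + 22258)/(26**2 + 5150)) = sqrt(-189/220*(-1/108) + ((4 + 770) + 22258)/(676 + 5150)) = sqrt(7/880 + (774 + 22258)/5826) = sqrt(7/880 + 23032*(1/5826)) = sqrt(7/880 + 11516/2913) = sqrt(10154471/2563440) = sqrt(1626898571265)/640860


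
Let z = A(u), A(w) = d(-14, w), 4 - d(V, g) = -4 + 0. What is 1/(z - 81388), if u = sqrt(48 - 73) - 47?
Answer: -1/81380 ≈ -1.2288e-5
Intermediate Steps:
d(V, g) = 8 (d(V, g) = 4 - (-4 + 0) = 4 - 1*(-4) = 4 + 4 = 8)
u = -47 + 5*I (u = sqrt(-25) - 47 = 5*I - 47 = -47 + 5*I ≈ -47.0 + 5.0*I)
A(w) = 8
z = 8
1/(z - 81388) = 1/(8 - 81388) = 1/(-81380) = -1/81380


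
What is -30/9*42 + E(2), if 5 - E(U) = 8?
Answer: -143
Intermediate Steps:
E(U) = -3 (E(U) = 5 - 1*8 = 5 - 8 = -3)
-30/9*42 + E(2) = -30/9*42 - 3 = -30*⅑*42 - 3 = -10/3*42 - 3 = -140 - 3 = -143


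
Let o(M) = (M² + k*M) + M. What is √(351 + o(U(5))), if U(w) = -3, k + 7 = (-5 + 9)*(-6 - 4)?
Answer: √498 ≈ 22.316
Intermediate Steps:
k = -47 (k = -7 + (-5 + 9)*(-6 - 4) = -7 + 4*(-10) = -7 - 40 = -47)
o(M) = M² - 46*M (o(M) = (M² - 47*M) + M = M² - 46*M)
√(351 + o(U(5))) = √(351 - 3*(-46 - 3)) = √(351 - 3*(-49)) = √(351 + 147) = √498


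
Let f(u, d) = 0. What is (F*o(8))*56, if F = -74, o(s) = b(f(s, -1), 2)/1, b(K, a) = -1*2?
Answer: 8288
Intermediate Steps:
b(K, a) = -2
o(s) = -2 (o(s) = -2/1 = -2*1 = -2)
(F*o(8))*56 = -74*(-2)*56 = 148*56 = 8288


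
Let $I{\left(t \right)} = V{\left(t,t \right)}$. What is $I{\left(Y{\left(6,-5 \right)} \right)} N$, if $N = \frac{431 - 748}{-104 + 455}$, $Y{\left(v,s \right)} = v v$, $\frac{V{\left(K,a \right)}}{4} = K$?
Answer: $- \frac{5072}{39} \approx -130.05$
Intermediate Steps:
$V{\left(K,a \right)} = 4 K$
$Y{\left(v,s \right)} = v^{2}$
$I{\left(t \right)} = 4 t$
$N = - \frac{317}{351} \approx -0.90313$
$I{\left(Y{\left(6,-5 \right)} \right)} N = 4 \cdot 6^{2} \left(- \frac{317}{351}\right) = 4 \cdot 36 \left(- \frac{317}{351}\right) = 144 \left(- \frac{317}{351}\right) = - \frac{5072}{39}$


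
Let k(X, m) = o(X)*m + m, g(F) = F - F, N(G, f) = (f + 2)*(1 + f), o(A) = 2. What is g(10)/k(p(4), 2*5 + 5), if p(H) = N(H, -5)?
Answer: 0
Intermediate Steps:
N(G, f) = (1 + f)*(2 + f) (N(G, f) = (2 + f)*(1 + f) = (1 + f)*(2 + f))
p(H) = 12 (p(H) = 2 + (-5)² + 3*(-5) = 2 + 25 - 15 = 12)
g(F) = 0
k(X, m) = 3*m (k(X, m) = 2*m + m = 3*m)
g(10)/k(p(4), 2*5 + 5) = 0/((3*(2*5 + 5))) = 0/((3*(10 + 5))) = 0/((3*15)) = 0/45 = 0*(1/45) = 0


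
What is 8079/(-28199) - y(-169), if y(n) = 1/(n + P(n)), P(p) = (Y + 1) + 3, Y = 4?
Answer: -1272520/4540039 ≈ -0.28029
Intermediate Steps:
P(p) = 8 (P(p) = (4 + 1) + 3 = 5 + 3 = 8)
y(n) = 1/(8 + n) (y(n) = 1/(n + 8) = 1/(8 + n))
8079/(-28199) - y(-169) = 8079/(-28199) - 1/(8 - 169) = 8079*(-1/28199) - 1/(-161) = -8079/28199 - 1*(-1/161) = -8079/28199 + 1/161 = -1272520/4540039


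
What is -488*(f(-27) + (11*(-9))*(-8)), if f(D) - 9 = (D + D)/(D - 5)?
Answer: -783423/2 ≈ -3.9171e+5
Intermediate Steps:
f(D) = 9 + 2*D/(-5 + D) (f(D) = 9 + (D + D)/(D - 5) = 9 + (2*D)/(-5 + D) = 9 + 2*D/(-5 + D))
-488*(f(-27) + (11*(-9))*(-8)) = -488*((-45 + 11*(-27))/(-5 - 27) + (11*(-9))*(-8)) = -488*((-45 - 297)/(-32) - 99*(-8)) = -488*(-1/32*(-342) + 792) = -488*(171/16 + 792) = -488*12843/16 = -783423/2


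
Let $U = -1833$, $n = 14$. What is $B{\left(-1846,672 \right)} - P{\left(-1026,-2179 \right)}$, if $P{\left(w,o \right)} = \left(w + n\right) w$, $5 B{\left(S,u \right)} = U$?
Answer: $- \frac{5193393}{5} \approx -1.0387 \cdot 10^{6}$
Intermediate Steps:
$B{\left(S,u \right)} = - \frac{1833}{5}$ ($B{\left(S,u \right)} = \frac{1}{5} \left(-1833\right) = - \frac{1833}{5}$)
$P{\left(w,o \right)} = w \left(14 + w\right)$ ($P{\left(w,o \right)} = \left(w + 14\right) w = \left(14 + w\right) w = w \left(14 + w\right)$)
$B{\left(-1846,672 \right)} - P{\left(-1026,-2179 \right)} = - \frac{1833}{5} - - 1026 \left(14 - 1026\right) = - \frac{1833}{5} - \left(-1026\right) \left(-1012\right) = - \frac{1833}{5} - 1038312 = - \frac{5193393}{5}$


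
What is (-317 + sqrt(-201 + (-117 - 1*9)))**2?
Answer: (317 - I*sqrt(327))**2 ≈ 1.0016e+5 - 11465.0*I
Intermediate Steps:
(-317 + sqrt(-201 + (-117 - 1*9)))**2 = (-317 + sqrt(-201 + (-117 - 9)))**2 = (-317 + sqrt(-201 - 126))**2 = (-317 + sqrt(-327))**2 = (-317 + I*sqrt(327))**2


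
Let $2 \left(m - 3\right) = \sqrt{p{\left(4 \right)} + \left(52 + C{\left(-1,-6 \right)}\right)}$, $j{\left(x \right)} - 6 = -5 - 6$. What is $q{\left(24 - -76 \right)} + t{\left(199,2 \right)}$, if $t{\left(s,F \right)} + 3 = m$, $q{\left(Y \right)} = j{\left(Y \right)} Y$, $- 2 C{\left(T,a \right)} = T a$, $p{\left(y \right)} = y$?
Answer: $-500 + \frac{\sqrt{53}}{2} \approx -496.36$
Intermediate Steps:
$j{\left(x \right)} = -5$ ($j{\left(x \right)} = 6 - 11 = -5$)
$C{\left(T,a \right)} = - \frac{T a}{2}$
$q{\left(Y \right)} = - 5 Y$
$m = 3 + \frac{\sqrt{53}}{2}$ ($m = 3 + \frac{\sqrt{4 + \left(52 - \left(- \frac{1}{2}\right) \left(-6\right)\right)}}{2} = 3 + \frac{\sqrt{4 + \left(52 - 3\right)}}{2} = 3 + \frac{\sqrt{4 + 49}}{2} = 3 + \frac{\sqrt{53}}{2} \approx 6.6401$)
$t{\left(s,F \right)} = \frac{\sqrt{53}}{2}$ ($t{\left(s,F \right)} = -3 + \left(3 + \frac{\sqrt{53}}{2}\right) = \frac{\sqrt{53}}{2}$)
$q{\left(24 - -76 \right)} + t{\left(199,2 \right)} = - 5 \left(24 - -76\right) + \frac{\sqrt{53}}{2} = - 5 \left(24 + 76\right) + \frac{\sqrt{53}}{2} = \left(-5\right) 100 + \frac{\sqrt{53}}{2} = -500 + \frac{\sqrt{53}}{2}$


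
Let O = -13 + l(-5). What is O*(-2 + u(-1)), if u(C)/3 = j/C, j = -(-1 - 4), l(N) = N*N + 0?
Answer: -204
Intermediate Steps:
l(N) = N² (l(N) = N² + 0 = N²)
O = 12 (O = -13 + (-5)² = -13 + 25 = 12)
j = 5 (j = -1*(-5) = 5)
u(C) = 15/C (u(C) = 3*(5/C) = 15/C)
O*(-2 + u(-1)) = 12*(-2 + 15/(-1)) = 12*(-2 + 15*(-1)) = 12*(-2 - 15) = 12*(-17) = -204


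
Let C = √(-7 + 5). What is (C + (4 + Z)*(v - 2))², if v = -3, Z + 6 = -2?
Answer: (20 + I*√2)² ≈ 398.0 + 56.569*I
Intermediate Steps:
Z = -8 (Z = -6 - 2 = -8)
C = I*√2 (C = √(-2) = I*√2 ≈ 1.4142*I)
(C + (4 + Z)*(v - 2))² = (I*√2 + (4 - 8)*(-3 - 2))² = (I*√2 - 4*(-5))² = (I*√2 + 20)² = (20 + I*√2)²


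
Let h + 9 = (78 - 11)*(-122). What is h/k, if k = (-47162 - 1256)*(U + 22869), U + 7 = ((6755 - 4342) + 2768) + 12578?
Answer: 167/40138522 ≈ 4.1606e-6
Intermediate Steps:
h = -8183 (h = -9 + (78 - 11)*(-122) = -9 + 67*(-122) = -9 - 8174 = -8183)
U = 17752 (U = -7 + (((6755 - 4342) + 2768) + 12578) = -7 + ((2413 + 2768) + 12578) = -7 + (5181 + 12578) = -7 + 17759 = 17752)
k = -1966787578 (k = (-47162 - 1256)*(17752 + 22869) = -48418*40621 = -1966787578)
h/k = -8183/(-1966787578) = -8183*(-1/1966787578) = 167/40138522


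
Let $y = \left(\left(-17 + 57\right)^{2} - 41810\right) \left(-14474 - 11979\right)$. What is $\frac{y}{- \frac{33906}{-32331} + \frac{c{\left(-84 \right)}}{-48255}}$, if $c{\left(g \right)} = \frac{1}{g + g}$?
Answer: $\frac{92930546167512908400}{91623516457} \approx 1.0143 \cdot 10^{9}$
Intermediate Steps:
$c{\left(g \right)} = \frac{1}{2 g}$
$y = 1063675130$ ($y = \left(40^{2} - 41810\right) \left(-26453\right) = \left(1600 - 41810\right) \left(-26453\right) = \left(-40210\right) \left(-26453\right) = 1063675130$)
$\frac{y}{- \frac{33906}{-32331} + \frac{c{\left(-84 \right)}}{-48255}} = \frac{1063675130}{- \frac{33906}{-32331} + \frac{\frac{1}{2} \frac{1}{-84}}{-48255}} = \frac{1063675130}{\left(-33906\right) \left(- \frac{1}{32331}\right) + \frac{1}{2} \left(- \frac{1}{84}\right) \left(- \frac{1}{48255}\right)} = \frac{1063675130}{\frac{11302}{10777} - - \frac{1}{8106840}} = \frac{1063675130}{\frac{11302}{10777} + \frac{1}{8106840}} = \frac{1063675130}{\frac{91623516457}{87367414680}} = 1063675130 \cdot \frac{87367414680}{91623516457} = \frac{92930546167512908400}{91623516457}$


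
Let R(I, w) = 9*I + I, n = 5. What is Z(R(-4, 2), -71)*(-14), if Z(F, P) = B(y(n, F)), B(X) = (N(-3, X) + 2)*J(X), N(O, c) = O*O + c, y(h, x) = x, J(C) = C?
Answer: -16240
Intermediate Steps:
N(O, c) = c + O**2 (N(O, c) = O**2 + c = c + O**2)
R(I, w) = 10*I
B(X) = X*(11 + X) (B(X) = ((X + (-3)**2) + 2)*X = ((X + 9) + 2)*X = ((9 + X) + 2)*X = (11 + X)*X = X*(11 + X))
Z(F, P) = F*(11 + F)
Z(R(-4, 2), -71)*(-14) = ((10*(-4))*(11 + 10*(-4)))*(-14) = -40*(11 - 40)*(-14) = -40*(-29)*(-14) = 1160*(-14) = -16240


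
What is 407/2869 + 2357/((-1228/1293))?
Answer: -8743067473/3523132 ≈ -2481.6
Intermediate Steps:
407/2869 + 2357/((-1228/1293)) = 407*(1/2869) + 2357/((-1228*1/1293)) = 407/2869 + 2357/(-1228/1293) = 407/2869 + 2357*(-1293/1228) = 407/2869 - 3047601/1228 = -8743067473/3523132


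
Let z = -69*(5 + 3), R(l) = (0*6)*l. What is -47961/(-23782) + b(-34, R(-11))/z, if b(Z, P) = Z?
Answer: 296555/142692 ≈ 2.0783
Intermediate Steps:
R(l) = 0 (R(l) = 0*l = 0)
z = -552 (z = -69*8 = -552)
-47961/(-23782) + b(-34, R(-11))/z = -47961/(-23782) - 34/(-552) = -47961*(-1/23782) - 34*(-1/552) = 47961/23782 + 17/276 = 296555/142692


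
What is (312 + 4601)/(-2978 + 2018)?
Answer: -4913/960 ≈ -5.1177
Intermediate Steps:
(312 + 4601)/(-2978 + 2018) = 4913/(-960) = 4913*(-1/960) = -4913/960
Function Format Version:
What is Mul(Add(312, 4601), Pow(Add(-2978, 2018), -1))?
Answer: Rational(-4913, 960) ≈ -5.1177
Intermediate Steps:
Mul(Add(312, 4601), Pow(Add(-2978, 2018), -1)) = Mul(4913, Pow(-960, -1)) = Mul(4913, Rational(-1, 960)) = Rational(-4913, 960)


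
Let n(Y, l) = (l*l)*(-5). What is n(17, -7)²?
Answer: 60025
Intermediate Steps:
n(Y, l) = -5*l² (n(Y, l) = l²*(-5) = -5*l²)
n(17, -7)² = (-5*(-7)²)² = (-5*49)² = (-245)² = 60025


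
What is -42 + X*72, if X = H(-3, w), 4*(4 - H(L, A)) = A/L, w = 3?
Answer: 264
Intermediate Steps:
H(L, A) = 4 - A/(4*L)
X = 17/4 (X = 4 - 1/4*3/(-3) = 4 - 1/4*3*(-1/3) = 4 + 1/4 = 17/4 ≈ 4.2500)
-42 + X*72 = -42 + (17/4)*72 = -42 + 306 = 264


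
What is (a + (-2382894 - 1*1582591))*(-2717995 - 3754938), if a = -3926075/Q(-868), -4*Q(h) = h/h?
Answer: -75984562994395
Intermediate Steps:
Q(h) = -¼ (Q(h) = -h/(4*h) = -¼*1 = -¼)
a = 15704300 (a = -3926075/(-¼) = -3926075*(-4) = 15704300)
(a + (-2382894 - 1*1582591))*(-2717995 - 3754938) = (15704300 + (-2382894 - 1*1582591))*(-2717995 - 3754938) = (15704300 + (-2382894 - 1582591))*(-6472933) = (15704300 - 3965485)*(-6472933) = 11738815*(-6472933) = -75984562994395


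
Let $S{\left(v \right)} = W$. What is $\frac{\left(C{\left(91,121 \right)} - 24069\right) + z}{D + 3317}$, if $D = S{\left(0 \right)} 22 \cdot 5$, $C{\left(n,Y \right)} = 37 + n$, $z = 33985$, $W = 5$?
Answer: $\frac{3348}{1289} \approx 2.5974$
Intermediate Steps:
$S{\left(v \right)} = 5$
$D = 550$ ($D = 5 \cdot 22 \cdot 5 = 110 \cdot 5 = 550$)
$\frac{\left(C{\left(91,121 \right)} - 24069\right) + z}{D + 3317} = \frac{\left(\left(37 + 91\right) - 24069\right) + 33985}{550 + 3317} = \frac{\left(128 - 24069\right) + 33985}{3867} = \left(-23941 + 33985\right) \frac{1}{3867} = 10044 \cdot \frac{1}{3867} = \frac{3348}{1289}$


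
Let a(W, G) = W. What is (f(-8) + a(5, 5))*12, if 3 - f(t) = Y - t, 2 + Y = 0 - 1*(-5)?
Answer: -36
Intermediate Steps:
Y = 3 (Y = -2 + (0 - 1*(-5)) = -2 + (0 + 5) = -2 + 5 = 3)
f(t) = t (f(t) = 3 - (3 - t) = 3 + (-3 + t) = t)
(f(-8) + a(5, 5))*12 = (-8 + 5)*12 = -3*12 = -36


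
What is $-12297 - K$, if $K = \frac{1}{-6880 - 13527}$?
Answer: $- \frac{250944878}{20407} \approx -12297.0$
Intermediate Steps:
$K = - \frac{1}{20407}$ ($K = \frac{1}{-20407} = - \frac{1}{20407} \approx -4.9003 \cdot 10^{-5}$)
$-12297 - K = -12297 - - \frac{1}{20407} = -12297 + \frac{1}{20407} = - \frac{250944878}{20407}$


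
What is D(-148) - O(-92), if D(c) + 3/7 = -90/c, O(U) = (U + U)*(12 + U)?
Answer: -7624867/518 ≈ -14720.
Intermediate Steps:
O(U) = 2*U*(12 + U) (O(U) = (2*U)*(12 + U) = 2*U*(12 + U))
D(c) = -3/7 - 90/c
D(-148) - O(-92) = (-3/7 - 90/(-148)) - 2*(-92)*(12 - 92) = (-3/7 - 90*(-1/148)) - 2*(-92)*(-80) = (-3/7 + 45/74) - 1*14720 = 93/518 - 14720 = -7624867/518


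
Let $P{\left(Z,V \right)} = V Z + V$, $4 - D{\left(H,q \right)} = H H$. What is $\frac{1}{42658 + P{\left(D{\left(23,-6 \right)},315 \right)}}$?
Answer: $- \frac{1}{122402} \approx -8.1698 \cdot 10^{-6}$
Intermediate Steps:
$D{\left(H,q \right)} = 4 - H^{2}$ ($D{\left(H,q \right)} = 4 - H H = 4 - H^{2}$)
$P{\left(Z,V \right)} = V + V Z$
$\frac{1}{42658 + P{\left(D{\left(23,-6 \right)},315 \right)}} = \frac{1}{42658 + 315 \left(1 + \left(4 - 23^{2}\right)\right)} = \frac{1}{42658 + 315 \left(1 + \left(4 - 529\right)\right)} = \frac{1}{42658 + 315 \left(1 - 525\right)} = \frac{1}{42658 + 315 \left(-524\right)} = \frac{1}{42658 - 165060} = \frac{1}{-122402} = - \frac{1}{122402}$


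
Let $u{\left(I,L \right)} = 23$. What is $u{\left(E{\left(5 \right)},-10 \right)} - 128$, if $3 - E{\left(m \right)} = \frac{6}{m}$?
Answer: $-105$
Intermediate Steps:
$E{\left(m \right)} = 3 - \frac{6}{m}$
$u{\left(E{\left(5 \right)},-10 \right)} - 128 = 23 - 128 = -105$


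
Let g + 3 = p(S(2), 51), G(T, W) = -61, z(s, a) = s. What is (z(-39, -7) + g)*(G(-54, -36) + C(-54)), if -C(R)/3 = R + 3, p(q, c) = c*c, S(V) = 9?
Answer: 235428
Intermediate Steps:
p(q, c) = c**2
C(R) = -9 - 3*R (C(R) = -3*(R + 3) = -3*(3 + R) = -9 - 3*R)
g = 2598 (g = -3 + 51**2 = -3 + 2601 = 2598)
(z(-39, -7) + g)*(G(-54, -36) + C(-54)) = (-39 + 2598)*(-61 + (-9 - 3*(-54))) = 2559*(-61 + (-9 + 162)) = 2559*(-61 + 153) = 2559*92 = 235428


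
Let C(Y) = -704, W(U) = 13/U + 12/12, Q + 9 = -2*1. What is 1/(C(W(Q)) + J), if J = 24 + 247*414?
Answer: 1/101578 ≈ 9.8446e-6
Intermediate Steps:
Q = -11 (Q = -9 - 2*1 = -9 - 2 = -11)
W(U) = 1 + 13/U (W(U) = 13/U + 12*(1/12) = 13/U + 1 = 1 + 13/U)
J = 102282 (J = 24 + 102258 = 102282)
1/(C(W(Q)) + J) = 1/(-704 + 102282) = 1/101578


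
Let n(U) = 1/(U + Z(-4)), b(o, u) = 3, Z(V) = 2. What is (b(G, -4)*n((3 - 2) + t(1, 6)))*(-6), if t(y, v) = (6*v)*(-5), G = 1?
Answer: 6/59 ≈ 0.10169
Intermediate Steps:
t(y, v) = -30*v
n(U) = 1/(2 + U) (n(U) = 1/(U + 2) = 1/(2 + U))
(b(G, -4)*n((3 - 2) + t(1, 6)))*(-6) = (3/(2 + ((3 - 2) - 30*6)))*(-6) = (3/(2 + (1 - 180)))*(-6) = (3/(2 - 179))*(-6) = (3/(-177))*(-6) = (3*(-1/177))*(-6) = -1/59*(-6) = 6/59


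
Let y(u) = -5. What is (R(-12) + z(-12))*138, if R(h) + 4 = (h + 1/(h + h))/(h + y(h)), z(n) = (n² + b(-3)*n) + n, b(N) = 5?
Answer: 37927/4 ≈ 9481.8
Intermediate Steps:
z(n) = n² + 6*n (z(n) = (n² + 5*n) + n = n² + 6*n)
R(h) = -4 + (h + 1/(2*h))/(-5 + h) (R(h) = -4 + (h + 1/(h + h))/(h - 5) = -4 + (h + 1/(2*h))/(-5 + h))
(R(-12) + z(-12))*138 = ((½)*(1 - 6*(-12)² + 40*(-12))/(-12*(-5 - 12)) - 12*(6 - 12))*138 = ((½)*(-1/12)*(1 - 6*144 - 480)/(-17) - 12*(-6))*138 = ((½)*(-1/12)*(-1/17)*(1 - 864 - 480) + 72)*138 = ((½)*(-1/12)*(-1/17)*(-1343) + 72)*138 = (-79/24 + 72)*138 = (1649/24)*138 = 37927/4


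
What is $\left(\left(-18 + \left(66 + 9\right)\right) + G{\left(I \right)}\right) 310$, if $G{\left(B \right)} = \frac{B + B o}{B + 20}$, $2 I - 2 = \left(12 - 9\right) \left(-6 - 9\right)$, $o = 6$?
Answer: $\frac{146320}{3} \approx 48773.0$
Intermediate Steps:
$I = - \frac{43}{2}$ ($I = 1 + \frac{\left(12 - 9\right) \left(-6 - 9\right)}{2} = 1 + \frac{3 \left(-15\right)}{2} = 1 + \frac{1}{2} \left(-45\right) = 1 - \frac{45}{2} = - \frac{43}{2} \approx -21.5$)
$G{\left(B \right)} = \frac{7 B}{20 + B}$ ($G{\left(B \right)} = \frac{B + B 6}{B + 20} = \frac{B + 6 B}{20 + B} = \frac{7 B}{20 + B}$)
$\left(\left(-18 + \left(66 + 9\right)\right) + G{\left(I \right)}\right) 310 = \left(\left(-18 + \left(66 + 9\right)\right) + 7 \left(- \frac{43}{2}\right) \frac{1}{20 - \frac{43}{2}}\right) 310 = \left(\left(-18 + 75\right) + 7 \left(- \frac{43}{2}\right) \frac{1}{- \frac{3}{2}}\right) 310 = \left(57 + 7 \left(- \frac{43}{2}\right) \left(- \frac{2}{3}\right)\right) 310 = \left(57 + \frac{301}{3}\right) 310 = \frac{472}{3} \cdot 310 = \frac{146320}{3}$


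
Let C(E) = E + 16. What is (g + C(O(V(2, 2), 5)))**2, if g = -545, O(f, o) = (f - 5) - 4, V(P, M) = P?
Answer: 287296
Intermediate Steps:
O(f, o) = -9 + f (O(f, o) = (-5 + f) - 4 = -9 + f)
C(E) = 16 + E
(g + C(O(V(2, 2), 5)))**2 = (-545 + (16 + (-9 + 2)))**2 = (-545 + (16 - 7))**2 = (-545 + 9)**2 = (-536)**2 = 287296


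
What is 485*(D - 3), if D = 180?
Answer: 85845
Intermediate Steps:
485*(D - 3) = 485*(180 - 3) = 485*177 = 85845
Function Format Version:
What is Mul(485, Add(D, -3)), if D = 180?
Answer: 85845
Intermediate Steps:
Mul(485, Add(D, -3)) = Mul(485, Add(180, -3)) = Mul(485, 177) = 85845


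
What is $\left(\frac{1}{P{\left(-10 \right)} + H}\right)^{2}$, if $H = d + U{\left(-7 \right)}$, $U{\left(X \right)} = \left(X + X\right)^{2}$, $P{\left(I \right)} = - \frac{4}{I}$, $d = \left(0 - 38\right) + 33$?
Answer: $\frac{25}{915849} \approx 2.7297 \cdot 10^{-5}$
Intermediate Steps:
$d = -5$ ($d = -38 + 33 = -5$)
$U{\left(X \right)} = 4 X^{2}$ ($U{\left(X \right)} = \left(2 X\right)^{2} = 4 X^{2}$)
$H = 191$ ($H = -5 + 4 \left(-7\right)^{2} = -5 + 4 \cdot 49 = -5 + 196 = 191$)
$\left(\frac{1}{P{\left(-10 \right)} + H}\right)^{2} = \left(\frac{1}{- \frac{4}{-10} + 191}\right)^{2} = \left(\frac{1}{\left(-4\right) \left(- \frac{1}{10}\right) + 191}\right)^{2} = \left(\frac{1}{\frac{2}{5} + 191}\right)^{2} = \left(\frac{1}{\frac{957}{5}}\right)^{2} = \left(\frac{5}{957}\right)^{2} = \frac{25}{915849}$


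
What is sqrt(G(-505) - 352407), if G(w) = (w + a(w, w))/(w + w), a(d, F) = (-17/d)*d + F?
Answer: I*sqrt(359489343430)/1010 ≈ 593.64*I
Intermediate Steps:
a(d, F) = -17 + F
G(w) = (-17 + 2*w)/(2*w) (G(w) = (w + (-17 + w))/(w + w) = (-17 + 2*w)/((2*w)) = (-17 + 2*w)*(1/(2*w)) = (-17 + 2*w)/(2*w))
sqrt(G(-505) - 352407) = sqrt((-17/2 - 505)/(-505) - 352407) = sqrt(-1/505*(-1027/2) - 352407) = sqrt(1027/1010 - 352407) = sqrt(-355930043/1010) = I*sqrt(359489343430)/1010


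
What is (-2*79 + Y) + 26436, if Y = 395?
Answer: 26673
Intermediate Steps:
(-2*79 + Y) + 26436 = (-2*79 + 395) + 26436 = (-158 + 395) + 26436 = 237 + 26436 = 26673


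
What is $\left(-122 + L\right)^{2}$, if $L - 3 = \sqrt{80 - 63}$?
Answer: $\left(119 - \sqrt{17}\right)^{2} \approx 13197.0$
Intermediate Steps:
$L = 3 + \sqrt{17}$ ($L = 3 + \sqrt{80 - 63} = 3 + \sqrt{17} \approx 7.1231$)
$\left(-122 + L\right)^{2} = \left(-122 + \left(3 + \sqrt{17}\right)\right)^{2} = \left(-119 + \sqrt{17}\right)^{2}$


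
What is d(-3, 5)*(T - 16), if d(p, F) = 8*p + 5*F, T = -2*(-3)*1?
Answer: -10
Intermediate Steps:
T = 6 (T = 6*1 = 6)
d(p, F) = 5*F + 8*p
d(-3, 5)*(T - 16) = (5*5 + 8*(-3))*(6 - 16) = (25 - 24)*(-10) = 1*(-10) = -10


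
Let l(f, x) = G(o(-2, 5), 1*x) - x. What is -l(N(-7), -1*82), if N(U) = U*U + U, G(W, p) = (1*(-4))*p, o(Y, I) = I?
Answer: -410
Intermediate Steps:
G(W, p) = -4*p
N(U) = U + U**2 (N(U) = U**2 + U = U + U**2)
l(f, x) = -5*x (l(f, x) = -4*x - x = -5*x)
-l(N(-7), -1*82) = -(-5)*(-1*82) = -(-5)*(-82) = -1*410 = -410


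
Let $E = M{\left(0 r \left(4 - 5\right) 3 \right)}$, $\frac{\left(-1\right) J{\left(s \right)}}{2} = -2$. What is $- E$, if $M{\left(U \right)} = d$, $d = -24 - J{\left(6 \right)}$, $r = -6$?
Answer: $28$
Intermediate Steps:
$J{\left(s \right)} = 4$ ($J{\left(s \right)} = \left(-2\right) \left(-2\right) = 4$)
$d = -28$ ($d = -24 - 4 = -28$)
$M{\left(U \right)} = -28$
$E = -28$
$- E = \left(-1\right) \left(-28\right) = 28$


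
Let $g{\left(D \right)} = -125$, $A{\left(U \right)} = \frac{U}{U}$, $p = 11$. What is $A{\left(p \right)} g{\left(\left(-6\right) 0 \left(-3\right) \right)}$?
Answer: $-125$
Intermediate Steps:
$A{\left(U \right)} = 1$
$A{\left(p \right)} g{\left(\left(-6\right) 0 \left(-3\right) \right)} = 1 \left(-125\right) = -125$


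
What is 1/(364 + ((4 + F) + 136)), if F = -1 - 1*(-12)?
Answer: 1/515 ≈ 0.0019417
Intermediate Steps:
F = 11 (F = -1 + 12 = 11)
1/(364 + ((4 + F) + 136)) = 1/(364 + ((4 + 11) + 136)) = 1/(364 + (15 + 136)) = 1/(364 + 151) = 1/515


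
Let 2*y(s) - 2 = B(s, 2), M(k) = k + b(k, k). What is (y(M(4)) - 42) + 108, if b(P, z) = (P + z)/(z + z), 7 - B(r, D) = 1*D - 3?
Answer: 71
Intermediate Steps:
B(r, D) = 10 - D (B(r, D) = 7 - (1*D - 3) = 7 - (D - 3) = 7 - (-3 + D) = 7 + (3 - D) = 10 - D)
b(P, z) = (P + z)/(2*z) (b(P, z) = (P + z)/((2*z)) = (P + z)*(1/(2*z)) = (P + z)/(2*z))
M(k) = 1 + k (M(k) = k + (k + k)/(2*k) = k + (2*k)/(2*k) = k + 1 = 1 + k)
y(s) = 5 (y(s) = 1 + (10 - 1*2)/2 = 1 + (10 - 2)/2 = 1 + (½)*8 = 1 + 4 = 5)
(y(M(4)) - 42) + 108 = (5 - 42) + 108 = -37 + 108 = 71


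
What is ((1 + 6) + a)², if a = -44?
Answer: 1369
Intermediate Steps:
((1 + 6) + a)² = ((1 + 6) - 44)² = (7 - 44)² = (-37)² = 1369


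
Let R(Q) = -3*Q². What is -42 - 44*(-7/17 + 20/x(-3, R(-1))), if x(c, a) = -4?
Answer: 3334/17 ≈ 196.12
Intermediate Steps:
-42 - 44*(-7/17 + 20/x(-3, R(-1))) = -42 - 44*(-7/17 + 20/(-4)) = -42 - 44*(-7*1/17 + 20*(-¼)) = -42 - 44*(-7/17 - 5) = -42 - 44*(-92/17) = -42 + 4048/17 = 3334/17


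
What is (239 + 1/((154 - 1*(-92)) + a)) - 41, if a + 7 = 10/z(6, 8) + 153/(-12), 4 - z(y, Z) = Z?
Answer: 177214/895 ≈ 198.00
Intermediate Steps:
z(y, Z) = 4 - Z
a = -89/4 (a = -7 + (10/(4 - 1*8) + 153/(-12)) = -7 + (10/(4 - 8) + 153*(-1/12)) = -7 + (10/(-4) - 51/4) = -7 + (10*(-¼) - 51/4) = -7 + (-5/2 - 51/4) = -7 - 61/4 = -89/4 ≈ -22.250)
(239 + 1/((154 - 1*(-92)) + a)) - 41 = (239 + 1/((154 - 1*(-92)) - 89/4)) - 41 = (239 + 1/((154 + 92) - 89/4)) - 41 = (239 + 1/(246 - 89/4)) - 41 = (239 + 1/(895/4)) - 41 = (239 + 4/895) - 41 = 213909/895 - 41 = 177214/895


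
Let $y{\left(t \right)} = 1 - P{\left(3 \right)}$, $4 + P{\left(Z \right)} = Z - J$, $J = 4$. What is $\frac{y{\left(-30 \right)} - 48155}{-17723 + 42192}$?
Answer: $- \frac{48149}{24469} \approx -1.9678$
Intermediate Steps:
$P{\left(Z \right)} = -8 + Z$ ($P{\left(Z \right)} = -4 + \left(Z - 4\right) = -4 + \left(-4 + Z\right) = -8 + Z$)
$y{\left(t \right)} = 6$ ($y{\left(t \right)} = 1 - \left(-8 + 3\right) = 1 - -5 = 1 + 5 = 6$)
$\frac{y{\left(-30 \right)} - 48155}{-17723 + 42192} = \frac{6 - 48155}{-17723 + 42192} = - \frac{48149}{24469}$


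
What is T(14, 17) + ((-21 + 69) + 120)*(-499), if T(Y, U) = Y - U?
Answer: -83835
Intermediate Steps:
T(14, 17) + ((-21 + 69) + 120)*(-499) = (14 - 1*17) + ((-21 + 69) + 120)*(-499) = (14 - 17) + (48 + 120)*(-499) = -3 + 168*(-499) = -3 - 83832 = -83835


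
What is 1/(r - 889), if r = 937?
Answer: 1/48 ≈ 0.020833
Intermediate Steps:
1/(r - 889) = 1/(937 - 889) = 1/48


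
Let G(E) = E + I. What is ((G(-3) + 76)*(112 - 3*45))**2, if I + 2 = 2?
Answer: 2819041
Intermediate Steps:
I = 0 (I = -2 + 2 = 0)
G(E) = E (G(E) = E + 0 = E)
((G(-3) + 76)*(112 - 3*45))**2 = ((-3 + 76)*(112 - 3*45))**2 = (73*(112 - 135))**2 = (73*(-23))**2 = (-1679)**2 = 2819041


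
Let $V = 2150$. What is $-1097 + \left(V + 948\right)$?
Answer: $2001$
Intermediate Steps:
$-1097 + \left(V + 948\right) = -1097 + \left(2150 + 948\right) = -1097 + 3098 = 2001$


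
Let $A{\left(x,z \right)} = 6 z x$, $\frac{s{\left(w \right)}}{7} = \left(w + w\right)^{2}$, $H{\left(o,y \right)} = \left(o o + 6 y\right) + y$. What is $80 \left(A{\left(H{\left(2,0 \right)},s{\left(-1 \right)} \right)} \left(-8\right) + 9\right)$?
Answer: $-429360$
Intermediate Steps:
$H{\left(o,y \right)} = o^{2} + 7 y$ ($H{\left(o,y \right)} = \left(o^{2} + 6 y\right) + y = o^{2} + 7 y$)
$s{\left(w \right)} = 28 w^{2}$ ($s{\left(w \right)} = 7 \left(w + w\right)^{2} = 7 \left(2 w\right)^{2} = 7 \cdot 4 w^{2} = 28 w^{2}$)
$A{\left(x,z \right)} = 6 x z$
$80 \left(A{\left(H{\left(2,0 \right)},s{\left(-1 \right)} \right)} \left(-8\right) + 9\right) = 80 \left(6 \left(2^{2} + 7 \cdot 0\right) 28 \left(-1\right)^{2} \left(-8\right) + 9\right) = 80 \left(6 \left(4 + 0\right) 28 \cdot 1 \left(-8\right) + 9\right) = 80 \left(6 \cdot 4 \cdot 28 \left(-8\right) + 9\right) = 80 \left(672 \left(-8\right) + 9\right) = 80 \left(-5376 + 9\right) = 80 \left(-5367\right) = -429360$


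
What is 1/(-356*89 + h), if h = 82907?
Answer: 1/51223 ≈ 1.9522e-5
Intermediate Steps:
1/(-356*89 + h) = 1/(-356*89 + 82907) = 1/(-31684 + 82907) = 1/51223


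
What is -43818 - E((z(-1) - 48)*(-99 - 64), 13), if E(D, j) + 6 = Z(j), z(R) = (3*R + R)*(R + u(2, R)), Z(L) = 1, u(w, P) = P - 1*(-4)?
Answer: -43813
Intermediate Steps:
u(w, P) = 4 + P (u(w, P) = P + 4 = 4 + P)
z(R) = 4*R*(4 + 2*R) (z(R) = (3*R + R)*(R + (4 + R)) = (4*R)*(4 + 2*R) = 4*R*(4 + 2*R))
E(D, j) = -5 (E(D, j) = -6 + 1 = -5)
-43818 - E((z(-1) - 48)*(-99 - 64), 13) = -43818 - 1*(-5) = -43818 + 5 = -43813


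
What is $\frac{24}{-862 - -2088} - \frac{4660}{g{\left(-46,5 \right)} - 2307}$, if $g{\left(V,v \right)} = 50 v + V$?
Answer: $\frac{2881816}{1289139} \approx 2.2355$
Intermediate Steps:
$g{\left(V,v \right)} = V + 50 v$
$\frac{24}{-862 - -2088} - \frac{4660}{g{\left(-46,5 \right)} - 2307} = \frac{24}{-862 - -2088} - \frac{4660}{\left(-46 + 50 \cdot 5\right) - 2307} = \frac{24}{-862 + 2088} - \frac{4660}{\left(-46 + 250\right) - 2307} = \frac{24}{1226} - \frac{4660}{204 - 2307} = 24 \cdot \frac{1}{1226} - \frac{4660}{-2103} = \frac{12}{613} - - \frac{4660}{2103} = \frac{12}{613} + \frac{4660}{2103} = \frac{2881816}{1289139}$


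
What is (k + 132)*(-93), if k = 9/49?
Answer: -602361/49 ≈ -12293.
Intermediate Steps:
k = 9/49 (k = 9*(1/49) = 9/49 ≈ 0.18367)
(k + 132)*(-93) = (9/49 + 132)*(-93) = (6477/49)*(-93) = -602361/49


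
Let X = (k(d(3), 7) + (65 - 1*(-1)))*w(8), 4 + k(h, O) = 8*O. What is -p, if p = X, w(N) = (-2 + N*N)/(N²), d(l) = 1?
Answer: -1829/16 ≈ -114.31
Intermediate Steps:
k(h, O) = -4 + 8*O
w(N) = (-2 + N²)/N²
X = 1829/16 (X = ((-4 + 8*7) + (65 - 1*(-1)))*(1 - 2/8²) = ((-4 + 56) + (65 + 1))*(1 - 2*1/64) = (52 + 66)*(1 - 1/32) = 118*(31/32) = 1829/16 ≈ 114.31)
p = 1829/16 ≈ 114.31
-p = -1*1829/16 = -1829/16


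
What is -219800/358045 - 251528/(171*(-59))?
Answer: 17568156112/722463201 ≈ 24.317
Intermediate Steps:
-219800/358045 - 251528/(171*(-59)) = -219800*1/358045 - 251528/(-10089) = -43960/71609 - 251528*(-1/10089) = -43960/71609 + 251528/10089 = 17568156112/722463201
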